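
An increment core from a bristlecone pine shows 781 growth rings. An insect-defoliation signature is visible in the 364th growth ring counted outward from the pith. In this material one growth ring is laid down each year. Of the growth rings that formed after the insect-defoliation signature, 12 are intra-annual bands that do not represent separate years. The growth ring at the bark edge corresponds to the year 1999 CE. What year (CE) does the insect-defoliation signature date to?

1594 CE

Between growth ring 364 and the bark edge there are 781 − 364 = 417 growth rings.
417 − 12 false = 405 true growth rings after the insect-defoliation signature.
1999 − 405 = 1594 CE.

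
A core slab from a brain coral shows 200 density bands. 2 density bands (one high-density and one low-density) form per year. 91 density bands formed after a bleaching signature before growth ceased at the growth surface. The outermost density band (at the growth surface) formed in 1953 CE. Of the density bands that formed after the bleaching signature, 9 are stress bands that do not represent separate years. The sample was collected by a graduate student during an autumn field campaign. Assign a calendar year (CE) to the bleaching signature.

91 density bands post-date the bleaching signature.
Excluding 9 false density bands: 91 − 9 = 82.
82 density bands at 2 per year is 82 / 2 = 41 years.
The density band at the growth surface is 1953 CE, so the bleaching signature dates to 1953 − 41 = 1912 CE.

1912 CE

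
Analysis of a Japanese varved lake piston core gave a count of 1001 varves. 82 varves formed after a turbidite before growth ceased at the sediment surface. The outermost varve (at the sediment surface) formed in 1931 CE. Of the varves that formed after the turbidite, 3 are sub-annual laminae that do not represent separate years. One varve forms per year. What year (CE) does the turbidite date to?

1852 CE

82 varves formed after the turbidite.
82 − 3 false = 79 true varves after the turbidite.
1931 − 79 = 1852 CE.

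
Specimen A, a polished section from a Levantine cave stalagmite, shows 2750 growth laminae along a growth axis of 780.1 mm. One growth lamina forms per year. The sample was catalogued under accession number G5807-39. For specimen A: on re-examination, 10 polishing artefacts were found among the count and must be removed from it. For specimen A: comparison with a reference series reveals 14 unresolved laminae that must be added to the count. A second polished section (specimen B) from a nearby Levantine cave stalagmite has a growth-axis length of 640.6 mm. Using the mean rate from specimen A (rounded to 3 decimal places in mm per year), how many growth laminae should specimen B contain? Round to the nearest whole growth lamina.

Specimen A: true growth lamina count = 2750 − 10 + 14 = 2754.
A: 780.1 mm over 2754 years gives 780.1 / 2754 ≈ 0.283 mm/yr.
For B, 640.6 / 0.283 = 2263.60 years ≈ 2264 growth laminae.

2264 growth laminae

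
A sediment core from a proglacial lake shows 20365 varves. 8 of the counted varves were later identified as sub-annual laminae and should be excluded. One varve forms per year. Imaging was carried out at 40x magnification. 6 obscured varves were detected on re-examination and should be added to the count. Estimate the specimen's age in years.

Correcting the raw count gives 20365 − 8 + 6 = 20363 true varves.
At one varve per year, that is 20363 years.

20363 yr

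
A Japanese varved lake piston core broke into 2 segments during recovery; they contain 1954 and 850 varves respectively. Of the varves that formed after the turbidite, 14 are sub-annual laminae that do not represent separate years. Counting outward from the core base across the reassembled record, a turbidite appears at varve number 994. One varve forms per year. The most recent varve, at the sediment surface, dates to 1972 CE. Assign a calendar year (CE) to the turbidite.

176 CE

Total varves = 1954 + 850 = 2804.
Between varve 994 and the sediment surface there are 2804 − 994 = 1810 varves.
Excluding 14 false varves: 1810 − 14 = 1796.
1972 − 1796 = 176 CE.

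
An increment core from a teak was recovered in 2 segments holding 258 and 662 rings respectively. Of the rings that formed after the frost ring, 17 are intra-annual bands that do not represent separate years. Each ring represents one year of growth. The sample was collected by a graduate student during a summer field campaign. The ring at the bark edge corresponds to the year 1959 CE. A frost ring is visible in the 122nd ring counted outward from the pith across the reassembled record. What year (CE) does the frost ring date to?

1178 CE

Total rings = 258 + 662 = 920.
Between ring 122 and the bark edge there are 920 − 122 = 798 rings.
Removing the 17 false rings leaves 798 − 17 = 781 true rings beyond the frost ring.
1959 − 781 = 1178 CE.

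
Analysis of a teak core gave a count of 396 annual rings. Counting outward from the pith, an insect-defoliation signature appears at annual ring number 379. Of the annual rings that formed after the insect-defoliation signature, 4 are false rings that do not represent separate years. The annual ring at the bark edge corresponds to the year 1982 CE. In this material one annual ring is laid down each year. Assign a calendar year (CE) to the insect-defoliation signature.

The insect-defoliation signature sits at annual ring 379 from the pith, so 396 − 379 = 17 annual rings formed after it.
17 − 4 false = 13 true annual rings after the insect-defoliation signature.
Counting back 13 years from 1982 CE places the insect-defoliation signature in 1982 − 13 = 1969 CE.

1969 CE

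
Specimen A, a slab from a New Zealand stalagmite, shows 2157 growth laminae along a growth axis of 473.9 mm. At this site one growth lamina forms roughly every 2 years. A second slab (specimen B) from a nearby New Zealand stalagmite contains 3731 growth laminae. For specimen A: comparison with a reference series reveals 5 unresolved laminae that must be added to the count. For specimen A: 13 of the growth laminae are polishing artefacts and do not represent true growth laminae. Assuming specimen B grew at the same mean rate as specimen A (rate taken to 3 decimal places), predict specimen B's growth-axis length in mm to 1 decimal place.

Specimen A: after corrections the count is 2157 − 13 + 5 = 2149 growth laminae.
Specimen A: at 2 years per growth lamina, 2149 × 2 = 4298 years.
A: Extension rate ≈ 473.9 / 4298 = 0.110 mm/yr.
Specimen B: 3731 growth laminae at 2 years each span 3731 × 2 = 7462 years. B's length ≈ 0.110 × 7462 = 820.8 mm.

820.8 mm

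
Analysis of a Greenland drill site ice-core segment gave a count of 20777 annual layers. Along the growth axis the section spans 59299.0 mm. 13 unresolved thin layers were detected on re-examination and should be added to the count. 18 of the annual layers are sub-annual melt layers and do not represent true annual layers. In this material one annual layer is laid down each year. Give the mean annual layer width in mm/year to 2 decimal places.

After corrections the count is 20777 − 18 + 13 = 20772 annual layers.
Mean rate = 59299.0 mm / 20772 years ≈ 2.85 mm/year.

2.85 mm/year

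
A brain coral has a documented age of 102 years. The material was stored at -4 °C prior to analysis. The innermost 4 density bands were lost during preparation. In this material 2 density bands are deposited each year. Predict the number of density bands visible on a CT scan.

200 density bands

102 years at 2 density bands per year gives 102 × 2 = 204 density bands.
204 − 4 missed = 200 density bands expected in the prepared section.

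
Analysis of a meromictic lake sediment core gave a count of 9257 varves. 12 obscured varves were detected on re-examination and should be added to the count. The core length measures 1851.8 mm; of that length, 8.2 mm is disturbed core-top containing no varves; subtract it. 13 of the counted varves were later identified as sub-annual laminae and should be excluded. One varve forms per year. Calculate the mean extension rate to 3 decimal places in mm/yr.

After corrections the count is 9257 − 13 + 12 = 9256 varves.
The growth record spans 1851.8 − 8.2 = 1843.6 mm.
1843.6 mm over 9256 years gives 1843.6 / 9256 ≈ 0.199 mm/yr.

0.199 mm/yr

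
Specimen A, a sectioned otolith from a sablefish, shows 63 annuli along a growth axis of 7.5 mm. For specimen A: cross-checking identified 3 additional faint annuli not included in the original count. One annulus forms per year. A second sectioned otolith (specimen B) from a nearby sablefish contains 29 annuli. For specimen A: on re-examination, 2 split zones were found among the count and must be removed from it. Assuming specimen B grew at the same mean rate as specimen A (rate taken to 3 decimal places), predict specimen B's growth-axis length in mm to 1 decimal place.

Specimen A: true annulus count = 63 − 2 + 3 = 64.
A: 7.5 mm over 64 years gives 7.5 / 64 ≈ 0.117 mm/year.
Length of B = 0.117 × 29 = 3.4 mm.

3.4 mm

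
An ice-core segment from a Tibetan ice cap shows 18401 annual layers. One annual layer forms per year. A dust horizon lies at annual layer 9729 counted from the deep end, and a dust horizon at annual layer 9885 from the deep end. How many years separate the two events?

The two markers are separated by 9885 − 9729 = 156 annual layers.
One annual layer per year makes the interval 156 years.

156 yr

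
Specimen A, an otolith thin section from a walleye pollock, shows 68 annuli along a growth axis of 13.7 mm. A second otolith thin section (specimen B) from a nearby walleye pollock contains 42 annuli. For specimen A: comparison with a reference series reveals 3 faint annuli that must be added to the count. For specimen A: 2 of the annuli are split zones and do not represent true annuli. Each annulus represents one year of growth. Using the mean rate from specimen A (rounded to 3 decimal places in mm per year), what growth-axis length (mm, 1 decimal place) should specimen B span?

8.4 mm

Specimen A: correcting the raw count gives 68 − 2 + 3 = 69 true annuli.
A: Extension rate ≈ 13.7 / 69 = 0.199 mm per year.
Length of B = 0.199 × 42 = 8.4 mm.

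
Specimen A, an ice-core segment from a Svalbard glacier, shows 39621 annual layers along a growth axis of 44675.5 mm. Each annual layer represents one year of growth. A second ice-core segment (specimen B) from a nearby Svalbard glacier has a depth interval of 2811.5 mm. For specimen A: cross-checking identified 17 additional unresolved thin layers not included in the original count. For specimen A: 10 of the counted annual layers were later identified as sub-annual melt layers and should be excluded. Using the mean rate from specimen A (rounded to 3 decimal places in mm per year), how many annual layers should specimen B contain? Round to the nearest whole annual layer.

Specimen A: correcting the raw count gives 39621 − 10 + 17 = 39628 true annual layers.
A: 44675.5 mm over 39628 years gives 44675.5 / 39628 ≈ 1.127 mm/yr.
B spans 2811.5 / 1.127 = 2494.68 years ≈ 2495 annual layers.

2495 annual layers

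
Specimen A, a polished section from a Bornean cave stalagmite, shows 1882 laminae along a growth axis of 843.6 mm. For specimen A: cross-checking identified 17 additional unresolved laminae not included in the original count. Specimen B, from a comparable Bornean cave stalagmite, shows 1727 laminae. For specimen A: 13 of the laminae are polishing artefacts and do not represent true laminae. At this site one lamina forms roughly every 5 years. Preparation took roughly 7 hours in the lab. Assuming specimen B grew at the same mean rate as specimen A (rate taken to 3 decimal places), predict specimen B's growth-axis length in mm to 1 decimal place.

Specimen A: after corrections the count is 1882 − 13 + 17 = 1886 laminae.
Specimen A: at 5 years per lamina, 1886 × 5 = 9430 years.
A: Extension rate ≈ 843.6 / 9430 = 0.089 mm/yr.
Specimen B: 1727 laminae at 5 years each span 1727 × 5 = 8635 years. Length of B = 0.089 × 8635 = 768.5 mm.

768.5 mm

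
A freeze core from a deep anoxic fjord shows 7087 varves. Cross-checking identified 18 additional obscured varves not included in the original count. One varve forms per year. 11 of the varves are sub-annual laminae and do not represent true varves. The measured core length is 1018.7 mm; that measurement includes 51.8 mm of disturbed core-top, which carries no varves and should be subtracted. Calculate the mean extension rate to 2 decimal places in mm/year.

True varve count = 7087 − 11 + 18 = 7094.
The growth record spans 1018.7 − 51.8 = 966.9 mm.
966.9 mm over 7094 years gives 966.9 / 7094 ≈ 0.14 mm/year.

0.14 mm/year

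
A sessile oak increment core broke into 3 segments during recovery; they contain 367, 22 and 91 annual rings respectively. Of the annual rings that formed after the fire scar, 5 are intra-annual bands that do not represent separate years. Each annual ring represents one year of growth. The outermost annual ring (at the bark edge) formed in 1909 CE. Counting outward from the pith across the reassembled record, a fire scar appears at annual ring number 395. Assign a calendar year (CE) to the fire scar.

Total annual rings = 367 + 22 + 91 = 480.
Between annual ring 395 and the bark edge there are 480 − 395 = 85 annual rings.
85 − 5 false = 80 true annual rings after the fire scar.
Counting back 80 years from 1909 CE places the fire scar in 1909 − 80 = 1829 CE.

1829 CE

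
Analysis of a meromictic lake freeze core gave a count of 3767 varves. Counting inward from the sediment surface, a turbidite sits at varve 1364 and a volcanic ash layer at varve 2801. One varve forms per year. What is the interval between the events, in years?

1437 years

2801 − 1364 = 1437 varves lie between the two events.
One varve per year makes the interval 1437 years.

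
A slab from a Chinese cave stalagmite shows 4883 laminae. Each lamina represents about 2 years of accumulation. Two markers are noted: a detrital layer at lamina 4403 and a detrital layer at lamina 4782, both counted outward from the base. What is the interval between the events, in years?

4782 − 4403 = 379 laminae lie between the two events.
379 laminae at 2 years each span 379 × 2 = 758 years.

758 years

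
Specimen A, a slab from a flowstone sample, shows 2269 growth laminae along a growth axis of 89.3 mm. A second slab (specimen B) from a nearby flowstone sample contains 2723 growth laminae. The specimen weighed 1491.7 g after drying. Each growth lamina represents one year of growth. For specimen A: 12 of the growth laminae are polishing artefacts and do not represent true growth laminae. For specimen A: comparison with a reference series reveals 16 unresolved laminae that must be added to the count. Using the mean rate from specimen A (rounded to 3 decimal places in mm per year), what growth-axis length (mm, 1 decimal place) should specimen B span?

106.2 mm

Specimen A: correcting the raw count gives 2269 − 12 + 16 = 2273 true growth laminae.
A: 89.3 mm over 2273 years gives 89.3 / 2273 ≈ 0.039 mm per year.
For B, 0.039 mm/year × 2723 years = 106.2 mm.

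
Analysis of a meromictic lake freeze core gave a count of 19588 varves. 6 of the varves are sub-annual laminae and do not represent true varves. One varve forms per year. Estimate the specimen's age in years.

Adjusted count: 19588 − 6 = 19582 varves.
One varve per year makes the duration 19582 years.

19582 years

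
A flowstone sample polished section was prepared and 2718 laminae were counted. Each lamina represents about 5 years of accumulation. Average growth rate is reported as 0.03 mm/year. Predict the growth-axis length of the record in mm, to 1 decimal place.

407.7 mm

Multiplying by 5 years per lamina: 2718 × 5 = 13590 years.
Predicted length = 0.03 mm/year × 13590 years = 407.7 mm.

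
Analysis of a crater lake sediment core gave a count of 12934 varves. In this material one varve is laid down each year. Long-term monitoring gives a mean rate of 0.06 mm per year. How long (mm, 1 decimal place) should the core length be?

The record spans 12934 years at 0.06 mm per year.
Predicted length = 0.06 mm/year × 12934 years = 776.0 mm.

776.0 mm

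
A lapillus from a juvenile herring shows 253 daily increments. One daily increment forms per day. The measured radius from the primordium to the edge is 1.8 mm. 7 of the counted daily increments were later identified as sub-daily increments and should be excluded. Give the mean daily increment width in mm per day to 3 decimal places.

0.007 mm per day

Adjusted count: 253 − 7 = 246 daily increments.
Extension rate ≈ 1.8 / 246 = 0.007 mm per day.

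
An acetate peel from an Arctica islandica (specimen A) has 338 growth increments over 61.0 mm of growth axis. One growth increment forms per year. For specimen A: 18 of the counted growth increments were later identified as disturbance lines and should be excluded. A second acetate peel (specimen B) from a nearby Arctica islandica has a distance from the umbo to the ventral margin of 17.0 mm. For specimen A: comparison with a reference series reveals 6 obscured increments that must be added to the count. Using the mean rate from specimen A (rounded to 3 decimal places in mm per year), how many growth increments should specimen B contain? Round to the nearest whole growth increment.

91 growth increments

Specimen A: after corrections the count is 338 − 18 + 6 = 326 growth increments.
A: Extension rate ≈ 61.0 / 326 = 0.187 mm/year.
For B, 17.0 / 0.187 = 90.91 years ≈ 91 growth increments.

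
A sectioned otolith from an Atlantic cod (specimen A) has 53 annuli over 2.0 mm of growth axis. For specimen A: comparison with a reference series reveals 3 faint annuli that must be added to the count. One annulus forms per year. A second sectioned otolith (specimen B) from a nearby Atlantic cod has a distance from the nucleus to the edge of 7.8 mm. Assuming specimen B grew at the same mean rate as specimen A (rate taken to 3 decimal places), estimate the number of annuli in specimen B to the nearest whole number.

Specimen A: correcting the raw count gives 53 + 3 = 56 true annuli.
A: Extension rate ≈ 2.0 / 56 = 0.036 mm per year.
Specimen B: 7.8 mm / 0.036 mm per year = 216.67 years ≈ 217 annuli.

217 annuli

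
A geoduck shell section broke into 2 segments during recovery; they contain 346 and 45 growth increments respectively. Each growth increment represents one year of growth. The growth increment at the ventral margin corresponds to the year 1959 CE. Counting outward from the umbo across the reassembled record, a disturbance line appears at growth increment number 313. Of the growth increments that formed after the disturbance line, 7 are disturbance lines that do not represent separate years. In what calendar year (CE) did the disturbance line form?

Total growth increments = 346 + 45 = 391.
Between growth increment 313 and the ventral margin there are 391 − 313 = 78 growth increments.
Removing the 7 false growth increments leaves 78 − 7 = 71 true growth increments beyond the disturbance line.
The growth increment at the ventral margin is 1959 CE, so the disturbance line dates to 1959 − 71 = 1888 CE.

1888 CE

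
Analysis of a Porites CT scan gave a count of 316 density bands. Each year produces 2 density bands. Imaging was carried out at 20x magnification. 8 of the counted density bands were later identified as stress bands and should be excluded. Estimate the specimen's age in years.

154 years

After corrections the count is 316 − 8 = 308 density bands.
With 2 density bands per year, 308 / 2 = 154 years.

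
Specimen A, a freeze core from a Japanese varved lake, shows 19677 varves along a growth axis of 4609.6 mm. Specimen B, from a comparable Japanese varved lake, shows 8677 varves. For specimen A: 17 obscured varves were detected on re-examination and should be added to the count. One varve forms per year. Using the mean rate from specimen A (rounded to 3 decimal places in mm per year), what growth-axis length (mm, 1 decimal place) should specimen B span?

Specimen A: correcting the raw count gives 19677 + 17 = 19694 true varves.
A: 4609.6 mm over 19694 years gives 4609.6 / 19694 ≈ 0.234 mm/yr.
For B, 0.234 mm/year × 8677 years = 2030.4 mm.

2030.4 mm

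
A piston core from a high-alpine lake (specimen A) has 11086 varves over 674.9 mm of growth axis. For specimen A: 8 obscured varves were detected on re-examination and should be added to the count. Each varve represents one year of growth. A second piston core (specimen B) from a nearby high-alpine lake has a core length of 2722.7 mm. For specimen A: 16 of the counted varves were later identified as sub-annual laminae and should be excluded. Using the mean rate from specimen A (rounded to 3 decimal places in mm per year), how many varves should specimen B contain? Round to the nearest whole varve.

44634 varves

Specimen A: correcting the raw count gives 11086 − 16 + 8 = 11078 true varves.
A: 674.9 mm over 11078 years gives 674.9 / 11078 ≈ 0.061 mm per year.
Specimen B: 2722.7 mm / 0.061 mm per year = 44634.43 years ≈ 44634 varves.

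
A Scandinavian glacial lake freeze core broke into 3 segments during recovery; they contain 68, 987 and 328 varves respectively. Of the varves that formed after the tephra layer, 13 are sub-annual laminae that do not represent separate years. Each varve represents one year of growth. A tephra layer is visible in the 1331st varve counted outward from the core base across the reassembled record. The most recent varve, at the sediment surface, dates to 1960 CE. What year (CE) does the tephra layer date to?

Total varves = 68 + 987 + 328 = 1383.
1383 − 1331 = 52 varves lie beyond the tephra layer toward the sediment surface.
Excluding 13 false varves: 52 − 13 = 39.
The varve at the sediment surface is 1960 CE, so the tephra layer dates to 1960 − 39 = 1921 CE.

1921 CE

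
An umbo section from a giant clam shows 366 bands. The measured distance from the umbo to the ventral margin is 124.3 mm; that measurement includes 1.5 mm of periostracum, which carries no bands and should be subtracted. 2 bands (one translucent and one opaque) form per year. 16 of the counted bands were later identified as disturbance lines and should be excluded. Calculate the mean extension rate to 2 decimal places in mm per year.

Correcting the raw count gives 366 − 16 = 350 true bands.
350 bands at 2 per year is 350 / 2 = 175 years.
Removing the 1.5 mm offcut leaves 124.3 − 1.5 = 122.8 mm.
Extension rate ≈ 122.8 / 175 = 0.70 mm per year.

0.70 mm per year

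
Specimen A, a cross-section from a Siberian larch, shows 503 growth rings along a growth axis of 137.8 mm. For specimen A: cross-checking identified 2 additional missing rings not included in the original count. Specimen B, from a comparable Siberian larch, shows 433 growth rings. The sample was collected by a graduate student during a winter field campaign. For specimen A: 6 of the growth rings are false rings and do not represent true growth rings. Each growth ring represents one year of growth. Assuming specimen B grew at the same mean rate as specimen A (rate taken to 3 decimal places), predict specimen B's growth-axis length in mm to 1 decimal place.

Specimen A: correcting the raw count gives 503 − 6 + 2 = 499 true growth rings.
A: Extension rate ≈ 137.8 / 499 = 0.276 mm/year.
For B, 0.276 mm/year × 433 years = 119.5 mm.

119.5 mm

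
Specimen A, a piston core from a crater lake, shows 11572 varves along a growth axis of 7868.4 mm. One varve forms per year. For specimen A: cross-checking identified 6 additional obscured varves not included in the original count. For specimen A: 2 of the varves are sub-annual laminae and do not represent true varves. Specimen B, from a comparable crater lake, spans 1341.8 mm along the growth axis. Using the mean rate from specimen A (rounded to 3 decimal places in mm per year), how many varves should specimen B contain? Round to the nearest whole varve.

1973 varves

Specimen A: after corrections the count is 11572 − 2 + 6 = 11576 varves.
A: Extension rate ≈ 7868.4 / 11576 = 0.680 mm per year.
For B, 1341.8 / 0.680 = 1973.24 years ≈ 1973 varves.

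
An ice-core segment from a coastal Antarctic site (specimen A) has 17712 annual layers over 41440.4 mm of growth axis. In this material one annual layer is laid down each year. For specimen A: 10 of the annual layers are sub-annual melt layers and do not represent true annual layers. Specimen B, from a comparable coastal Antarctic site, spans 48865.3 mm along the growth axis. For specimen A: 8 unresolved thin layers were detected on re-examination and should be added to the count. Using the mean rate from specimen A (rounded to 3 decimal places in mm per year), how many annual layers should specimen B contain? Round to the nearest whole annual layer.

20883 annual layers

Specimen A: after corrections the count is 17712 − 10 + 8 = 17710 annual layers.
A: Mean rate = 41440.4 mm / 17710 years ≈ 2.340 mm per year.
B spans 48865.3 / 2.340 = 20882.61 years ≈ 20883 annual layers.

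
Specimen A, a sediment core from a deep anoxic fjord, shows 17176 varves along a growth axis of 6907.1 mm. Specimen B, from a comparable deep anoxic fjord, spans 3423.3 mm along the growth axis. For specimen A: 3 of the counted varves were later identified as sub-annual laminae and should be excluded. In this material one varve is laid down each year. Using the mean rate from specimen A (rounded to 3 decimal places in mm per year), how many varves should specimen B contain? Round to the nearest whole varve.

8516 varves

Specimen A: true varve count = 17176 − 3 = 17173.
A: Mean rate = 6907.1 mm / 17173 years ≈ 0.402 mm/yr.
B spans 3423.3 / 0.402 = 8515.67 years ≈ 8516 varves.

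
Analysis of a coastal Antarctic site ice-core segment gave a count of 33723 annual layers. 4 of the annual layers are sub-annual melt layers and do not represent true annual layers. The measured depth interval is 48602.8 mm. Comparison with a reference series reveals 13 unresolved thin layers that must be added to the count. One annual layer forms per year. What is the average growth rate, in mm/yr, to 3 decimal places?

1.441 mm/yr

Adjusted count: 33723 − 4 + 13 = 33732 annual layers.
Extension rate ≈ 48602.8 / 33732 = 1.441 mm/yr.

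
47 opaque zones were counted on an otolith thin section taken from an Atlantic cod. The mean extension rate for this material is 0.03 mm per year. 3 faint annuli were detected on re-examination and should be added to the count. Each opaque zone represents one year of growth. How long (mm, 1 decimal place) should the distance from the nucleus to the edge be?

Correcting the raw count gives 47 + 3 = 50 true opaque zones.
50 years at 0.03 mm/year gives 0.03 × 50 = 1.5 mm.

1.5 mm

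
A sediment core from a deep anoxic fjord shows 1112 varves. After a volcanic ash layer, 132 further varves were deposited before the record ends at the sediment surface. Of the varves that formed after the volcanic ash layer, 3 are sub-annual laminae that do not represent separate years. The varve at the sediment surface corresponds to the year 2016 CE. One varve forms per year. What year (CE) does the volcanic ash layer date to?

1887 CE

132 varves formed after the volcanic ash layer.
Excluding 3 false varves: 132 − 3 = 129.
2016 − 129 = 1887 CE.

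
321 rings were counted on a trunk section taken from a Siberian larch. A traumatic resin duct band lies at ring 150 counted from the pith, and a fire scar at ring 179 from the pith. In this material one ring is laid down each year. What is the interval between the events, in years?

179 − 150 = 29 rings lie between the two events.
At one ring per year, 29 years elapsed between them.

29 years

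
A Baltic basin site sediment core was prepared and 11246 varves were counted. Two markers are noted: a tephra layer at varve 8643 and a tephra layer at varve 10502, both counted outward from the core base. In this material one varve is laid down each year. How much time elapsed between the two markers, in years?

1859 years

Separation: 10502 − 8643 = 1859 varves.
One varve per year makes the interval 1859 years.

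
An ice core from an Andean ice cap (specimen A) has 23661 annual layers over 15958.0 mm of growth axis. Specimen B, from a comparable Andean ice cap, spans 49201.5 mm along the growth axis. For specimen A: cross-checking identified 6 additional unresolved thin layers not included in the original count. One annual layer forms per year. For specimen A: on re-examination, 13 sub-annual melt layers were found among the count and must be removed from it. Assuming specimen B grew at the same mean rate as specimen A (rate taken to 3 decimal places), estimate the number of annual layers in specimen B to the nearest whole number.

72891 annual layers

Specimen A: adjusted count: 23661 − 13 + 6 = 23654 annual layers.
A: 15958.0 mm over 23654 years gives 15958.0 / 23654 ≈ 0.675 mm/year.
B spans 49201.5 / 0.675 = 72891.11 years ≈ 72891 annual layers.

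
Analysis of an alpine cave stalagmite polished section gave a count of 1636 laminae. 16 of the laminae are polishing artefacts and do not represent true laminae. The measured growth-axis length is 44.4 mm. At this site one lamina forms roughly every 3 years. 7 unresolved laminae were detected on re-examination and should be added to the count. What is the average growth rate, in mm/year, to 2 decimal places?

After corrections the count is 1636 − 16 + 7 = 1627 laminae.
Multiplying by 3 years per lamina: 1627 × 3 = 4881 years.
Mean rate = 44.4 mm / 4881 years ≈ 0.01 mm/year.

0.01 mm/year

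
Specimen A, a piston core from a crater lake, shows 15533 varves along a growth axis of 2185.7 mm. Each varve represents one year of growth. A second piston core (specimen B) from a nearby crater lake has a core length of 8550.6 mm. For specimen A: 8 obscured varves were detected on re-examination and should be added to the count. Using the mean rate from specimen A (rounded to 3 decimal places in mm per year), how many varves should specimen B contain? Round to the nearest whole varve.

60643 varves

Specimen A: after corrections the count is 15533 + 8 = 15541 varves.
A: 2185.7 mm over 15541 years gives 2185.7 / 15541 ≈ 0.141 mm/year.
For B, 8550.6 / 0.141 = 60642.55 years ≈ 60643 varves.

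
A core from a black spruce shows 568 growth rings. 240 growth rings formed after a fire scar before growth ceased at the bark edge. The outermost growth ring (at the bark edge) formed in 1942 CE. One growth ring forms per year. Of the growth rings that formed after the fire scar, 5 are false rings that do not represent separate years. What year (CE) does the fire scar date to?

240 growth rings formed after the fire scar.
Removing the 5 false growth rings leaves 240 − 5 = 235 true growth rings beyond the fire scar.
The growth ring at the bark edge is 1942 CE, so the fire scar dates to 1942 − 235 = 1707 CE.

1707 CE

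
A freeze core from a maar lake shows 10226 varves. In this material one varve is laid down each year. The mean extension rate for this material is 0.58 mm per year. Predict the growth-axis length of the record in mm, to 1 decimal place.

5931.1 mm

The record spans 10226 years at 0.58 mm per year.
Length ≈ 0.58 × 10226 = 5931.1 mm.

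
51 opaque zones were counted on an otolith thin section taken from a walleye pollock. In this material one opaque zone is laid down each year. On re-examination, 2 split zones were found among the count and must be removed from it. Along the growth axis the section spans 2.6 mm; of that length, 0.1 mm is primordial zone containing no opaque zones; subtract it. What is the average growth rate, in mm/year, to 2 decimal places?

True opaque zone count = 51 − 2 = 49.
Net length = 2.6 − 0.1 = 2.5 mm.
2.5 mm over 49 years gives 2.5 / 49 ≈ 0.05 mm/year.

0.05 mm/year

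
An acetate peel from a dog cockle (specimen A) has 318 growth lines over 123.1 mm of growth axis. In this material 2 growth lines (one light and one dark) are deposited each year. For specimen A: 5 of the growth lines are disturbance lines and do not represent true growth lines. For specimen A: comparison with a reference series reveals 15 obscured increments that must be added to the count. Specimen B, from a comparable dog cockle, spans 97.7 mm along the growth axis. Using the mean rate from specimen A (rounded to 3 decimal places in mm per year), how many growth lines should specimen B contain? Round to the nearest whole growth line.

260 growth lines

Specimen A: correcting the raw count gives 318 − 5 + 15 = 328 true growth lines.
Specimen A: dividing by 2 growth lines per year: 328 / 2 = 164 years.
A: Mean rate = 123.1 mm / 164 years ≈ 0.751 mm per year.
B spans 97.7 / 0.751 = 130.09 years; at 2 growth lines per year that is 130.09 × 2 ≈ 260 growth lines.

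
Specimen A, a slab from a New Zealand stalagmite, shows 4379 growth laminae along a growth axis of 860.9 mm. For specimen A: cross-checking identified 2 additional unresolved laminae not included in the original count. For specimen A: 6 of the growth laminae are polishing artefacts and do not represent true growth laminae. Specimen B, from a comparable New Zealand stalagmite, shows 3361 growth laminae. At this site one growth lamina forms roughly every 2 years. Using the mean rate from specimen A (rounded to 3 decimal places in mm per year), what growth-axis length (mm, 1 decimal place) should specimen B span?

658.8 mm

Specimen A: true growth lamina count = 4379 − 6 + 2 = 4375.
Specimen A: multiplying by 2 years per growth lamina: 4375 × 2 = 8750 years.
A: Mean rate = 860.9 mm / 8750 years ≈ 0.098 mm per year.
Specimen B: 3361 growth laminae at 2 years each span 3361 × 2 = 6722 years. Length of B = 0.098 × 6722 = 658.8 mm.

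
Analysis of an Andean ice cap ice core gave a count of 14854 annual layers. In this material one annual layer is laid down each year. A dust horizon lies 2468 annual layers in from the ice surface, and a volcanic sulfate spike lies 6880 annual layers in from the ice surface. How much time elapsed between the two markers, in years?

6880 − 2468 = 4412 annual layers lie between the two events.
At one annual layer per year, 4412 years elapsed between them.

4412 years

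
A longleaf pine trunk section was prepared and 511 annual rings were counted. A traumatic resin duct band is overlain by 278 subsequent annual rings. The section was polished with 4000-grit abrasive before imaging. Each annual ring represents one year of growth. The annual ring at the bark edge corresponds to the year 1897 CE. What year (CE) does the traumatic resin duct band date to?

278 annual rings post-date the traumatic resin duct band.
The annual ring at the bark edge is 1897 CE, so the traumatic resin duct band dates to 1897 − 278 = 1619 CE.

1619 CE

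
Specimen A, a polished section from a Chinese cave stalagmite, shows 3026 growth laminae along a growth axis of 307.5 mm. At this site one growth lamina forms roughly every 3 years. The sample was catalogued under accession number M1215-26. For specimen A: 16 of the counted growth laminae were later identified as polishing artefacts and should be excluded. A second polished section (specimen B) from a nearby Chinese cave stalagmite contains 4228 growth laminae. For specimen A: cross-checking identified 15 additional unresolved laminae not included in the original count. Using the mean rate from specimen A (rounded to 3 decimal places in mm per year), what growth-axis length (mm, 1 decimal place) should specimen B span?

Specimen A: correcting the raw count gives 3026 − 16 + 15 = 3025 true growth laminae.
Specimen A: 3025 growth laminae at 3 years each span 3025 × 3 = 9075 years.
A: Mean rate = 307.5 mm / 9075 years ≈ 0.034 mm/year.
Specimen B: multiplying by 3 years per growth lamina: 4228 × 3 = 12684 years. For B, 0.034 mm/year × 12684 years = 431.3 mm.

431.3 mm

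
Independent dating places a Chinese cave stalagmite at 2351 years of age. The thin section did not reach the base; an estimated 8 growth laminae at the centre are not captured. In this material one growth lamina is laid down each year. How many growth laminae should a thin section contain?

Expected growth laminae over 2351 years: 2351.
Less the 8 uncaptured growth laminae: 2351 − 8 = 2343.

2343 growth laminae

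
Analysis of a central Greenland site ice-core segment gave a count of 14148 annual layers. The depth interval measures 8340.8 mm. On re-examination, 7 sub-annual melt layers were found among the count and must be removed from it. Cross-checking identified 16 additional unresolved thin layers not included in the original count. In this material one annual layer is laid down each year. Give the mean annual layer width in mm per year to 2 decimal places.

After corrections the count is 14148 − 7 + 16 = 14157 annual layers.
8340.8 mm over 14157 years gives 8340.8 / 14157 ≈ 0.59 mm per year.

0.59 mm per year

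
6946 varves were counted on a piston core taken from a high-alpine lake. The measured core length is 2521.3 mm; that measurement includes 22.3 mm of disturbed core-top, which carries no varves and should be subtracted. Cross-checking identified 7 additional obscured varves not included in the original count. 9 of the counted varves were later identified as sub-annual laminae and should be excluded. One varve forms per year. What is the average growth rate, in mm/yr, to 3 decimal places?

0.360 mm/yr

Correcting the raw count gives 6946 − 9 + 7 = 6944 true varves.
Removing the 22.3 mm offcut leaves 2521.3 − 22.3 = 2499.0 mm.
Extension rate ≈ 2499.0 / 6944 = 0.360 mm/yr.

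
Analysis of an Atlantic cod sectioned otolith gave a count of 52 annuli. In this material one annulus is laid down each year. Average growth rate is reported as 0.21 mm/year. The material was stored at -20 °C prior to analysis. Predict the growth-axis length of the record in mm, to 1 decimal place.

52 years of growth are recorded.
Predicted length = 0.21 mm/year × 52 years = 10.9 mm.

10.9 mm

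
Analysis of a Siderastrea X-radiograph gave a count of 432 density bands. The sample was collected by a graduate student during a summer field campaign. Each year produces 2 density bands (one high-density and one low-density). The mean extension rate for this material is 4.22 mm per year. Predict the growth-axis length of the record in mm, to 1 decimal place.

With 2 density bands per year, 432 / 2 = 216 years.
Predicted length = 4.22 mm/year × 216 years = 911.5 mm.

911.5 mm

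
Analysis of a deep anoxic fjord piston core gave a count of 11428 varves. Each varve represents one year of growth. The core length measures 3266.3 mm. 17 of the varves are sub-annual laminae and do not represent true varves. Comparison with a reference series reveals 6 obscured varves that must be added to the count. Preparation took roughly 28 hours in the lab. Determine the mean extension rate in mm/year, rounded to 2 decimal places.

True varve count = 11428 − 17 + 6 = 11417.
Extension rate ≈ 3266.3 / 11417 = 0.29 mm/year.

0.29 mm/year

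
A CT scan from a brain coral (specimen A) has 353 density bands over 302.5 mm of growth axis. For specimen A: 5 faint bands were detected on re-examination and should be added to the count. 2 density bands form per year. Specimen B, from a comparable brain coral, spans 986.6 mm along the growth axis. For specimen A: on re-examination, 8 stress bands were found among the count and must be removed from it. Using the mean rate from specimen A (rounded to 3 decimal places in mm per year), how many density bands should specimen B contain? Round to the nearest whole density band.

Specimen A: correcting the raw count gives 353 − 8 + 5 = 350 true density bands.
Specimen A: 350 density bands at 2 per year is 350 / 2 = 175 years.
A: Mean rate = 302.5 mm / 175 years ≈ 1.729 mm/year.
For B, 986.6 / 1.729 = 570.62 years; at 2 density bands per year that is 570.62 × 2 ≈ 1141 density bands.

1141 density bands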